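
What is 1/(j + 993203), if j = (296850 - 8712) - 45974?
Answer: 1/1235367 ≈ 8.0948e-7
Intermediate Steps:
j = 242164 (j = 288138 - 45974 = 242164)
1/(j + 993203) = 1/(242164 + 993203) = 1/1235367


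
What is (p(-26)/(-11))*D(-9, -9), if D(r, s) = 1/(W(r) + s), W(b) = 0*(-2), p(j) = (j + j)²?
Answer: 2704/99 ≈ 27.313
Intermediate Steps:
p(j) = 4*j² (p(j) = (2*j)² = 4*j²)
W(b) = 0
D(r, s) = 1/s (D(r, s) = 1/(0 + s) = 1/s)
(p(-26)/(-11))*D(-9, -9) = ((4*(-26)²)/(-11))/(-9) = ((4*676)*(-1/11))*(-⅑) = (2704*(-1/11))*(-⅑) = -2704/11*(-⅑) = 2704/99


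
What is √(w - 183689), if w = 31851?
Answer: 31*I*√158 ≈ 389.66*I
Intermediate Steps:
√(w - 183689) = √(31851 - 183689) = √(-151838) = 31*I*√158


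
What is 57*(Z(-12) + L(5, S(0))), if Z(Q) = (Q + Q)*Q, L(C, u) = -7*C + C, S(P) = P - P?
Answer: 14706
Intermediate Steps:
S(P) = 0
L(C, u) = -6*C
Z(Q) = 2*Q**2 (Z(Q) = (2*Q)*Q = 2*Q**2)
57*(Z(-12) + L(5, S(0))) = 57*(2*(-12)**2 - 6*5) = 57*(2*144 - 30) = 57*(288 - 30) = 57*258 = 14706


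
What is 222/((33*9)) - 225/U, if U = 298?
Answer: -223/29502 ≈ -0.0075588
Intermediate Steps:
222/((33*9)) - 225/U = 222/((33*9)) - 225/298 = 222/297 - 225*1/298 = 222*(1/297) - 225/298 = 74/99 - 225/298 = -223/29502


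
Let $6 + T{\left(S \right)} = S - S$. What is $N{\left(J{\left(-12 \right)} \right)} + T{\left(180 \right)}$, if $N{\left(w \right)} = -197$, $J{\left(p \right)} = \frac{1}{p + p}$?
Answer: $-203$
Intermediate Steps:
$T{\left(S \right)} = -6$ ($T{\left(S \right)} = -6 + \left(S - S\right) = -6 + 0 = -6$)
$J{\left(p \right)} = \frac{1}{2 p}$
$N{\left(J{\left(-12 \right)} \right)} + T{\left(180 \right)} = -197 - 6 = -203$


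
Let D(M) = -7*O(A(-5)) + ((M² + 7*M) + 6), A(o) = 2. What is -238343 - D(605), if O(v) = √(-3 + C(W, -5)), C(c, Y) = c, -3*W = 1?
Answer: -608609 + 7*I*√30/3 ≈ -6.0861e+5 + 12.78*I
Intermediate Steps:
W = -⅓ (W = -⅓*1 = -⅓ ≈ -0.33333)
O(v) = I*√30/3 (O(v) = √(-3 - ⅓) = √(-10/3) = I*√30/3)
D(M) = 6 + M² + 7*M - 7*I*√30/3 (D(M) = -7*I*√30/3 + ((M² + 7*M) + 6) = -7*I*√30/3 + (6 + M² + 7*M) = 6 + M² + 7*M - 7*I*√30/3)
-238343 - D(605) = -238343 - (6 + 605² + 7*605 - 7*I*√30/3) = -238343 - (6 + 366025 + 4235 - 7*I*√30/3) = -238343 - (370266 - 7*I*√30/3) = -238343 + (-370266 + 7*I*√30/3) = -608609 + 7*I*√30/3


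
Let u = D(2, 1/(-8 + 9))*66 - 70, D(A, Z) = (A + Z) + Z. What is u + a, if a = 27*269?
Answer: 7457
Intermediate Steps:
a = 7263
D(A, Z) = A + 2*Z
u = 194 (u = (2 + 2/(-8 + 9))*66 - 70 = (2 + 2/1)*66 - 70 = (2 + 2*1)*66 - 70 = (2 + 2)*66 - 70 = 4*66 - 70 = 264 - 70 = 194)
u + a = 194 + 7263 = 7457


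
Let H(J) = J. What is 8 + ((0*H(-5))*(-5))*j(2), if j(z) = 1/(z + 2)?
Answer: 8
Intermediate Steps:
j(z) = 1/(2 + z)
8 + ((0*H(-5))*(-5))*j(2) = 8 + ((0*(-5))*(-5))/(2 + 2) = 8 + (0*(-5))/4 = 8 + 0*(1/4) = 8 + 0 = 8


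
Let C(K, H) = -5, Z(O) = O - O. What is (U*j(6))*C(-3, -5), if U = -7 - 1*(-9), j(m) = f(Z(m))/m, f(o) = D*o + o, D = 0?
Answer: 0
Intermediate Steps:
Z(O) = 0
f(o) = o (f(o) = 0*o + o = 0 + o = o)
j(m) = 0 (j(m) = 0/m = 0)
U = 2 (U = -7 + 9 = 2)
(U*j(6))*C(-3, -5) = (2*0)*(-5) = 0*(-5) = 0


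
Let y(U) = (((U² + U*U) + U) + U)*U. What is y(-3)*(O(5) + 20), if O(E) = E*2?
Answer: -1080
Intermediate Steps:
O(E) = 2*E
y(U) = U*(2*U + 2*U²) (y(U) = (((U² + U²) + U) + U)*U = ((2*U² + U) + U)*U = ((U + 2*U²) + U)*U = (2*U + 2*U²)*U = U*(2*U + 2*U²))
y(-3)*(O(5) + 20) = (2*(-3)²*(1 - 3))*(2*5 + 20) = (2*9*(-2))*(10 + 20) = -36*30 = -1080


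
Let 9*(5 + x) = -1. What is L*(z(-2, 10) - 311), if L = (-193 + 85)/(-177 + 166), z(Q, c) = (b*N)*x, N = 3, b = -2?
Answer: -30276/11 ≈ -2752.4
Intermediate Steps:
x = -46/9 (x = -5 + (⅑)*(-1) = -5 - ⅑ = -46/9 ≈ -5.1111)
z(Q, c) = 92/3 (z(Q, c) = -2*3*(-46/9) = -6*(-46/9) = 92/3)
L = 108/11 (L = -108/(-11) = -108*(-1/11) = 108/11 ≈ 9.8182)
L*(z(-2, 10) - 311) = 108*(92/3 - 311)/11 = (108/11)*(-841/3) = -30276/11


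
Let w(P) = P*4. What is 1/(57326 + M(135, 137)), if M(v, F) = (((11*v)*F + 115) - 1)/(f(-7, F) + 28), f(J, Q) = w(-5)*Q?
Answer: 904/51754851 ≈ 1.7467e-5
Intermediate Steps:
w(P) = 4*P
f(J, Q) = -20*Q (f(J, Q) = (4*(-5))*Q = -20*Q)
M(v, F) = (114 + 11*F*v)/(28 - 20*F) (M(v, F) = (((11*v)*F + 115) - 1)/(-20*F + 28) = ((11*F*v + 115) - 1)/(28 - 20*F) = ((115 + 11*F*v) - 1)/(28 - 20*F) = (114 + 11*F*v)/(28 - 20*F))
1/(57326 + M(135, 137)) = 1/(57326 + (-114 - 11*137*135)/(4*(-7 + 5*137))) = 1/(57326 + (-114 - 203445)/(4*(-7 + 685))) = 1/(57326 + (1/4)*(-203559)/678) = 1/(57326 + (1/4)*(1/678)*(-203559)) = 1/(57326 - 67853/904) = 1/(51754851/904) = 904/51754851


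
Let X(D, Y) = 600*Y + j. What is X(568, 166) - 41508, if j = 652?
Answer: 58744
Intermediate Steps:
X(D, Y) = 652 + 600*Y (X(D, Y) = 600*Y + 652 = 652 + 600*Y)
X(568, 166) - 41508 = (652 + 600*166) - 41508 = (652 + 99600) - 41508 = 100252 - 41508 = 58744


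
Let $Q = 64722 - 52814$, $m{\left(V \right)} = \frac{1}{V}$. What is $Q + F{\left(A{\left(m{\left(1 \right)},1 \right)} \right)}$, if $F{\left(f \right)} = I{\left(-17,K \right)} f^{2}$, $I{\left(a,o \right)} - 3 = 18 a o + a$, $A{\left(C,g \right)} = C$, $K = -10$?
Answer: $14954$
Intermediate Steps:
$I{\left(a,o \right)} = 3 + a + 18 a o$ ($I{\left(a,o \right)} = 3 + \left(18 a o + a\right) = 3 + \left(a + 18 a o\right) = 3 + a + 18 a o$)
$F{\left(f \right)} = 3046 f^{2}$ ($F{\left(f \right)} = \left(3 - 17 + 18 \left(-17\right) \left(-10\right)\right) f^{2} = \left(3 - 17 + 3060\right) f^{2} = 3046 f^{2}$)
$Q = 11908$ ($Q = 64722 - 52814 = 11908$)
$Q + F{\left(A{\left(m{\left(1 \right)},1 \right)} \right)} = 11908 + 3046 \left(1^{-1}\right)^{2} = 11908 + 3046 \cdot 1^{2} = 11908 + 3046 \cdot 1 = 11908 + 3046 = 14954$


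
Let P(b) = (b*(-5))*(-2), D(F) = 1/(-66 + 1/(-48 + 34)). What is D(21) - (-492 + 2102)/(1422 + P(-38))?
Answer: -751919/481925 ≈ -1.5602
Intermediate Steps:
D(F) = -14/925 (D(F) = 1/(-66 + 1/(-14)) = 1/(-66 - 1/14) = 1/(-925/14) = -14/925)
P(b) = 10*b (P(b) = -5*b*(-2) = 10*b)
D(21) - (-492 + 2102)/(1422 + P(-38)) = -14/925 - (-492 + 2102)/(1422 + 10*(-38)) = -14/925 - 1610/(1422 - 380) = -14/925 - 1610/1042 = -14/925 - 1*805/521 = -14/925 - 805/521 = -751919/481925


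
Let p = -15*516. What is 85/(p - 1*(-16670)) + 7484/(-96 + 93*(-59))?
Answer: -13271513/9971238 ≈ -1.3310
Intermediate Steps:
p = -7740
85/(p - 1*(-16670)) + 7484/(-96 + 93*(-59)) = 85/(-7740 - 1*(-16670)) + 7484/(-96 + 93*(-59)) = 85/(-7740 + 16670) + 7484/(-96 - 5487) = 85/8930 + 7484/(-5583) = 85*(1/8930) + 7484*(-1/5583) = 17/1786 - 7484/5583 = -13271513/9971238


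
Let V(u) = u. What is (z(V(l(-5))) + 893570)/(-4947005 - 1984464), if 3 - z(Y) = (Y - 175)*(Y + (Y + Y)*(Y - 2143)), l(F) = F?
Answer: -4759073/6931469 ≈ -0.68659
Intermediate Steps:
z(Y) = 3 - (-175 + Y)*(Y + 2*Y*(-2143 + Y)) (z(Y) = 3 - (Y - 175)*(Y + (Y + Y)*(Y - 2143)) = 3 - (-175 + Y)*(Y + (2*Y)*(-2143 + Y)) = 3 - (-175 + Y)*(Y + 2*Y*(-2143 + Y)))
(z(V(l(-5))) + 893570)/(-4947005 - 1984464) = ((3 - 749875*(-5) - 2*(-5)**3 + 4635*(-5)**2) + 893570)/(-4947005 - 1984464) = ((3 + 3749375 - 2*(-125) + 4635*25) + 893570)/(-6931469) = ((3 + 3749375 + 250 + 115875) + 893570)*(-1/6931469) = (3865503 + 893570)*(-1/6931469) = 4759073*(-1/6931469) = -4759073/6931469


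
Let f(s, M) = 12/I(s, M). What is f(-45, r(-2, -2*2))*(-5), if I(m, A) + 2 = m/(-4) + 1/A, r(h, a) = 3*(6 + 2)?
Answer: -1440/223 ≈ -6.4574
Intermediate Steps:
r(h, a) = 24 (r(h, a) = 3*8 = 24)
I(m, A) = -2 + 1/A - m/4 (I(m, A) = -2 + (m/(-4) + 1/A) = -2 + (m*(-1/4) + 1/A) = -2 + (-m/4 + 1/A) = -2 + (1/A - m/4) = -2 + 1/A - m/4)
f(s, M) = 12/(-2 + 1/M - s/4)
f(-45, r(-2, -2*2))*(-5) = -48*24/(-4 + 24*(8 - 45))*(-5) = -48*24/(-4 + 24*(-37))*(-5) = -48*24/(-4 - 888)*(-5) = -48*24/(-892)*(-5) = -48*24*(-1/892)*(-5) = (288/223)*(-5) = -1440/223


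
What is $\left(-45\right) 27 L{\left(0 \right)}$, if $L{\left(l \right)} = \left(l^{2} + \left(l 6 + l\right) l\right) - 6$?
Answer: $7290$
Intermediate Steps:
$L{\left(l \right)} = -6 + 8 l^{2}$ ($L{\left(l \right)} = \left(l^{2} + \left(6 l + l\right) l\right) - 6 = \left(l^{2} + 7 l l\right) - 6 = \left(l^{2} + 7 l^{2}\right) - 6 = 8 l^{2} - 6 = -6 + 8 l^{2}$)
$\left(-45\right) 27 L{\left(0 \right)} = \left(-45\right) 27 \left(-6 + 8 \cdot 0^{2}\right) = - 1215 \left(-6 + 8 \cdot 0\right) = - 1215 \left(-6 + 0\right) = \left(-1215\right) \left(-6\right) = 7290$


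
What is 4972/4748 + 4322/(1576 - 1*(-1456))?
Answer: 4449495/1799492 ≈ 2.4726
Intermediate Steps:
4972/4748 + 4322/(1576 - 1*(-1456)) = 4972*(1/4748) + 4322/(1576 + 1456) = 1243/1187 + 4322/3032 = 1243/1187 + 4322*(1/3032) = 1243/1187 + 2161/1516 = 4449495/1799492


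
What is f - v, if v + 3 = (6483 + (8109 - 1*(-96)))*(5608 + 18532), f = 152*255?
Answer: -354529557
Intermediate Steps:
f = 38760
v = 354568317 (v = -3 + (6483 + (8109 - 1*(-96)))*(5608 + 18532) = -3 + (6483 + (8109 + 96))*24140 = -3 + (6483 + 8205)*24140 = -3 + 14688*24140 = -3 + 354568320 = 354568317)
f - v = 38760 - 1*354568317 = 38760 - 354568317 = -354529557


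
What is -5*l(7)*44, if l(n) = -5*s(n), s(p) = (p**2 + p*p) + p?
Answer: 115500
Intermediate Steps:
s(p) = p + 2*p**2 (s(p) = (p**2 + p**2) + p = 2*p**2 + p = p + 2*p**2)
l(n) = -5*n*(1 + 2*n)
-5*l(7)*44 = -(-25)*7*(1 + 2*7)*44 = -(-25)*7*(1 + 14)*44 = -(-25)*7*15*44 = -5*(-525)*44 = 2625*44 = 115500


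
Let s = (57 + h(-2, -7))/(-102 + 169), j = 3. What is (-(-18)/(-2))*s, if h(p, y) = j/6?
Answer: -1035/134 ≈ -7.7239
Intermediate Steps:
h(p, y) = ½ (h(p, y) = 3/6 = 3*(⅙) = ½)
s = 115/134 (s = (57 + ½)/(-102 + 169) = (115/2)/67 = (115/2)*(1/67) = 115/134 ≈ 0.85821)
(-(-18)/(-2))*s = -(-18)/(-2)*(115/134) = -(-18)*(-1)/2*(115/134) = -6*3/2*(115/134) = -9*115/134 = -1035/134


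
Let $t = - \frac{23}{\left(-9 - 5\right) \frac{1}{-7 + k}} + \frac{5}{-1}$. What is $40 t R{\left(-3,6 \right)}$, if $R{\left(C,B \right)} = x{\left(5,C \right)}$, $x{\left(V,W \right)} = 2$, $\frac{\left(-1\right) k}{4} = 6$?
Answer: $- \frac{31320}{7} \approx -4474.3$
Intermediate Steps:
$k = -24$ ($k = \left(-4\right) 6 = -24$)
$R{\left(C,B \right)} = 2$
$t = - \frac{783}{14}$ ($t = - \frac{23}{\left(-9 - 5\right) \frac{1}{-7 - 24}} + \frac{5}{-1} = - \frac{23}{\left(-14\right) \frac{1}{-31}} + 5 \left(-1\right) = - \frac{23}{\left(-14\right) \left(- \frac{1}{31}\right)} - 5 = - \frac{23}{\frac{14}{31}} - 5 = \left(-23\right) \frac{31}{14} - 5 = - \frac{713}{14} - 5 = - \frac{783}{14} \approx -55.929$)
$40 t R{\left(-3,6 \right)} = 40 \left(- \frac{783}{14}\right) 2 = \left(- \frac{15660}{7}\right) 2 = - \frac{31320}{7}$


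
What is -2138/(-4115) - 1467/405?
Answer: -114907/37035 ≈ -3.1027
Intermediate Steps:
-2138/(-4115) - 1467/405 = -2138*(-1/4115) - 1467*1/405 = 2138/4115 - 163/45 = -114907/37035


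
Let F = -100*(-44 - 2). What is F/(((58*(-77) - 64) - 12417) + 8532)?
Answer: -920/1683 ≈ -0.54664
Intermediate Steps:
F = 4600 (F = -100*(-46) = 4600)
F/(((58*(-77) - 64) - 12417) + 8532) = 4600/(((58*(-77) - 64) - 12417) + 8532) = 4600/(((-4466 - 64) - 12417) + 8532) = 4600/((-4530 - 12417) + 8532) = 4600/(-16947 + 8532) = 4600/(-8415) = 4600*(-1/8415) = -920/1683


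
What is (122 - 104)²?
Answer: 324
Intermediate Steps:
(122 - 104)² = 18² = 324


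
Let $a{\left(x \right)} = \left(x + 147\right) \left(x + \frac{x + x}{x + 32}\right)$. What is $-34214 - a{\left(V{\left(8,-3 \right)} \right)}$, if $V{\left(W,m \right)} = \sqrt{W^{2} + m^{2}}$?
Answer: $- \frac{32590147}{951} - \frac{149059 \sqrt{73}}{951} \approx -35609.0$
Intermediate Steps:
$a{\left(x \right)} = \left(147 + x\right) \left(x + \frac{2 x}{32 + x}\right)$
$-34214 - a{\left(V{\left(8,-3 \right)} \right)} = -34214 - \frac{\sqrt{8^{2} + \left(-3\right)^{2}} \left(4998 + \left(\sqrt{8^{2} + \left(-3\right)^{2}}\right)^{2} + 181 \sqrt{8^{2} + \left(-3\right)^{2}}\right)}{32 + \sqrt{8^{2} + \left(-3\right)^{2}}} = -34214 - \frac{\sqrt{64 + 9} \left(4998 + \left(\sqrt{64 + 9}\right)^{2} + 181 \sqrt{64 + 9}\right)}{32 + \sqrt{64 + 9}} = -34214 - \frac{\sqrt{73} \left(4998 + \left(\sqrt{73}\right)^{2} + 181 \sqrt{73}\right)}{32 + \sqrt{73}} = -34214 - \frac{\sqrt{73} \left(4998 + 73 + 181 \sqrt{73}\right)}{32 + \sqrt{73}} = -34214 - \frac{\sqrt{73} \left(5071 + 181 \sqrt{73}\right)}{32 + \sqrt{73}}$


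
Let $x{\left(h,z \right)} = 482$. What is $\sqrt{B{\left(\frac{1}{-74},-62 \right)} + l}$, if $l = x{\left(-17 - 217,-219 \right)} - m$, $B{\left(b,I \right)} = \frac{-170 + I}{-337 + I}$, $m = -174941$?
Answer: $\frac{\sqrt{27927609591}}{399} \approx 418.84$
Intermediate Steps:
$B{\left(b,I \right)} = \frac{-170 + I}{-337 + I}$
$l = 175423$ ($l = 482 - -174941 = 482 + 174941 = 175423$)
$\sqrt{B{\left(\frac{1}{-74},-62 \right)} + l} = \sqrt{\frac{-170 - 62}{-337 - 62} + 175423} = \sqrt{\frac{1}{-399} \left(-232\right) + 175423} = \sqrt{\left(- \frac{1}{399}\right) \left(-232\right) + 175423} = \sqrt{\frac{232}{399} + 175423} = \sqrt{\frac{69994009}{399}} = \frac{\sqrt{27927609591}}{399}$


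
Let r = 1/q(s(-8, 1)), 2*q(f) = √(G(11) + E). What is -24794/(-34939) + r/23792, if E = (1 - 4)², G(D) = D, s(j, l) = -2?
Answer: 24794/34939 + √5/118960 ≈ 0.70966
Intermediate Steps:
E = 9 (E = (-3)² = 9)
q(f) = √5 (q(f) = √(11 + 9)/2 = √20/2 = (2*√5)/2 = √5)
r = √5/5 (r = 1/(√5) = √5/5 ≈ 0.44721)
-24794/(-34939) + r/23792 = -24794/(-34939) + (√5/5)/23792 = -24794*(-1/34939) + (√5/5)*(1/23792) = 24794/34939 + √5/118960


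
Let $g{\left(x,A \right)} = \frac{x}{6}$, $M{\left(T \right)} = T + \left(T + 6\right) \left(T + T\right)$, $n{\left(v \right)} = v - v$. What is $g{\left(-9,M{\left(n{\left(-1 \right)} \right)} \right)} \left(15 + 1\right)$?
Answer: $-24$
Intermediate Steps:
$n{\left(v \right)} = 0$
$M{\left(T \right)} = T + 2 T \left(6 + T\right)$ ($M{\left(T \right)} = T + \left(6 + T\right) 2 T = T + 2 T \left(6 + T\right)$)
$g{\left(x,A \right)} = \frac{x}{6}$ ($g{\left(x,A \right)} = x \frac{1}{6} = \frac{x}{6}$)
$g{\left(-9,M{\left(n{\left(-1 \right)} \right)} \right)} \left(15 + 1\right) = \frac{1}{6} \left(-9\right) \left(15 + 1\right) = \left(- \frac{3}{2}\right) 16 = -24$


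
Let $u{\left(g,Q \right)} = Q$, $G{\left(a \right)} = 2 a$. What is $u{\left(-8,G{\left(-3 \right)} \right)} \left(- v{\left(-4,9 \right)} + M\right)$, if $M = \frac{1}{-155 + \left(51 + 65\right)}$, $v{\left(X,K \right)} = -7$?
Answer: $- \frac{544}{13} \approx -41.846$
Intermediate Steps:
$M = - \frac{1}{39}$ ($M = \frac{1}{-155 + 116} = \frac{1}{-39} = - \frac{1}{39} \approx -0.025641$)
$u{\left(-8,G{\left(-3 \right)} \right)} \left(- v{\left(-4,9 \right)} + M\right) = 2 \left(-3\right) \left(\left(-1\right) \left(-7\right) - \frac{1}{39}\right) = - 6 \left(7 - \frac{1}{39}\right) = \left(-6\right) \frac{272}{39} = - \frac{544}{13}$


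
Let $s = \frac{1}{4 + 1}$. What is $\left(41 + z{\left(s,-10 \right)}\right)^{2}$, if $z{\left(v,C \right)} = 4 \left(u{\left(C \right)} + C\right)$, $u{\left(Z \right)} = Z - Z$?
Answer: $1$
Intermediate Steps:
$u{\left(Z \right)} = 0$
$s = \frac{1}{5} \approx 0.2$
$z{\left(v,C \right)} = 4 C$ ($z{\left(v,C \right)} = 4 \left(0 + C\right) = 4 C$)
$\left(41 + z{\left(s,-10 \right)}\right)^{2} = \left(41 + 4 \left(-10\right)\right)^{2} = \left(41 - 40\right)^{2} = 1^{2} = 1$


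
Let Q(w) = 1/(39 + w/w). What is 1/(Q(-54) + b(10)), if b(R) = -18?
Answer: -40/719 ≈ -0.055633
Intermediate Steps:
Q(w) = 1/40 (Q(w) = 1/(39 + 1) = 1/40)
1/(Q(-54) + b(10)) = 1/(1/40 - 18) = 1/(-719/40) = -40/719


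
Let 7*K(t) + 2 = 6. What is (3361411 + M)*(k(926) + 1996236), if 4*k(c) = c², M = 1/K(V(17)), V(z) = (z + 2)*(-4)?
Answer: 29723023328855/4 ≈ 7.4308e+12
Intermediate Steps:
V(z) = -8 - 4*z (V(z) = (2 + z)*(-4) = -8 - 4*z)
K(t) = 4/7 (K(t) = -2/7 + (⅐)*6 = -2/7 + 6/7 = 4/7)
M = 7/4 (M = 1/(4/7) = 7/4 ≈ 1.7500)
k(c) = c²/4
(3361411 + M)*(k(926) + 1996236) = (3361411 + 7/4)*((¼)*926² + 1996236) = 13445651*((¼)*857476 + 1996236)/4 = 13445651*(214369 + 1996236)/4 = (13445651/4)*2210605 = 29723023328855/4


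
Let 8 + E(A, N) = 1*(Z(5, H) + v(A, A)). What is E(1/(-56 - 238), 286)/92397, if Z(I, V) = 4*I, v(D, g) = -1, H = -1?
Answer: 11/92397 ≈ 0.00011905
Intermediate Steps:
E(A, N) = 11 (E(A, N) = -8 + 1*(4*5 - 1) = -8 + 1*(20 - 1) = -8 + 1*19 = -8 + 19 = 11)
E(1/(-56 - 238), 286)/92397 = 11/92397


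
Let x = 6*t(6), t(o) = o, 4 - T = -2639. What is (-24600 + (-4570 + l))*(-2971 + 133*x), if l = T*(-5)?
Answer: -77013545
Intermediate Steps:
T = 2643 (T = 4 - 1*(-2639) = 4 + 2639 = 2643)
l = -13215 (l = 2643*(-5) = -13215)
x = 36 (x = 6*6 = 36)
(-24600 + (-4570 + l))*(-2971 + 133*x) = (-24600 + (-4570 - 13215))*(-2971 + 133*36) = (-24600 - 17785)*(-2971 + 4788) = -42385*1817 = -77013545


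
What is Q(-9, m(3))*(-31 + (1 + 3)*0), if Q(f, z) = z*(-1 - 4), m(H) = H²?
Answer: 1395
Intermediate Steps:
Q(f, z) = -5*z (Q(f, z) = z*(-5) = -5*z)
Q(-9, m(3))*(-31 + (1 + 3)*0) = (-5*3²)*(-31 + (1 + 3)*0) = (-5*9)*(-31 + 4*0) = -45*(-31 + 0) = -45*(-31) = 1395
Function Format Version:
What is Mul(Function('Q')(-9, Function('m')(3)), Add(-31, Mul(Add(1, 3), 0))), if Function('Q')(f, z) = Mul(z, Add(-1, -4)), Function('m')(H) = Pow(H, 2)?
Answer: 1395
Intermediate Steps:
Function('Q')(f, z) = Mul(-5, z) (Function('Q')(f, z) = Mul(z, -5) = Mul(-5, z))
Mul(Function('Q')(-9, Function('m')(3)), Add(-31, Mul(Add(1, 3), 0))) = Mul(Mul(-5, Pow(3, 2)), Add(-31, Mul(Add(1, 3), 0))) = Mul(Mul(-5, 9), Add(-31, Mul(4, 0))) = Mul(-45, Add(-31, 0)) = Mul(-45, -31) = 1395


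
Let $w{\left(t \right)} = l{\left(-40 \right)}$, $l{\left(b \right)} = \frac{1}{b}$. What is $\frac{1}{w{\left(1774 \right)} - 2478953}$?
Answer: $- \frac{40}{99158121} \approx -4.034 \cdot 10^{-7}$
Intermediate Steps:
$w{\left(t \right)} = - \frac{1}{40}$ ($w{\left(t \right)} = \frac{1}{-40} = - \frac{1}{40}$)
$\frac{1}{w{\left(1774 \right)} - 2478953} = \frac{1}{- \frac{1}{40} - 2478953} = \frac{1}{- \frac{99158121}{40}} = - \frac{40}{99158121}$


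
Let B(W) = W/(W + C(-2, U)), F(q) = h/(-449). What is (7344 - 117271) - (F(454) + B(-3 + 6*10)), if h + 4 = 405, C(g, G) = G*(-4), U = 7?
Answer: -1431373431/13021 ≈ -1.0993e+5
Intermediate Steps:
C(g, G) = -4*G
h = 401 (h = -4 + 405 = 401)
F(q) = -401/449 (F(q) = 401/(-449) = 401*(-1/449) = -401/449)
B(W) = W/(-28 + W) (B(W) = W/(W - 4*7) = W/(W - 28) = W/(-28 + W))
(7344 - 117271) - (F(454) + B(-3 + 6*10)) = (7344 - 117271) - (-401/449 + (-3 + 6*10)/(-28 + (-3 + 6*10))) = -109927 - (-401/449 + (-3 + 60)/(-28 + (-3 + 60))) = -109927 - (-401/449 + 57/(-28 + 57)) = -109927 - (-401/449 + 57/29) = -109927 - 1*13964/13021 = -109927 - 13964/13021 = -1431373431/13021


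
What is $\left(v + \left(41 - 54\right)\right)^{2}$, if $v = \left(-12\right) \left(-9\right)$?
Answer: $9025$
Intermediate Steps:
$v = 108$
$\left(v + \left(41 - 54\right)\right)^{2} = \left(108 + \left(41 - 54\right)\right)^{2} = \left(108 - 13\right)^{2} = 95^{2} = 9025$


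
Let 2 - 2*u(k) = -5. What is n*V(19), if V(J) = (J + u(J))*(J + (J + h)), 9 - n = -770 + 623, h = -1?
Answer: 129870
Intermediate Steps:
u(k) = 7/2 (u(k) = 1 - ½*(-5) = 1 + 5/2 = 7/2)
n = 156 (n = 9 - (-770 + 623) = 9 - 1*(-147) = 9 + 147 = 156)
V(J) = (-1 + 2*J)*(7/2 + J) (V(J) = (J + 7/2)*(J + (J - 1)) = (7/2 + J)*(J + (-1 + J)) = (7/2 + J)*(-1 + 2*J) = (-1 + 2*J)*(7/2 + J))
n*V(19) = 156*(-7/2 + 2*19² + 6*19) = 156*(-7/2 + 2*361 + 114) = 156*(-7/2 + 722 + 114) = 156*(1665/2) = 129870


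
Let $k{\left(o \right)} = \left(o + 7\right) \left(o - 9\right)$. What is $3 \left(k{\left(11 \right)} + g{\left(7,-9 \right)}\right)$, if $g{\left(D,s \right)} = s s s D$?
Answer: $-15201$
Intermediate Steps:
$k{\left(o \right)} = \left(-9 + o\right) \left(7 + o\right)$ ($k{\left(o \right)} = \left(7 + o\right) \left(-9 + o\right) = \left(-9 + o\right) \left(7 + o\right)$)
$g{\left(D,s \right)} = D s^{3}$ ($g{\left(D,s \right)} = s^{2} s D = s^{3} D = D s^{3}$)
$3 \left(k{\left(11 \right)} + g{\left(7,-9 \right)}\right) = 3 \left(\left(-63 + 11^{2} - 22\right) + 7 \left(-9\right)^{3}\right) = 3 \left(\left(-63 + 121 - 22\right) + 7 \left(-729\right)\right) = 3 \left(36 - 5103\right) = 3 \left(-5067\right) = -15201$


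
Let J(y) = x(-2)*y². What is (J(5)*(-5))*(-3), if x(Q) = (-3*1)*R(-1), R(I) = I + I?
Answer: 2250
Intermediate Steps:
R(I) = 2*I
x(Q) = 6 (x(Q) = (-3*1)*(2*(-1)) = -3*(-2) = 6)
J(y) = 6*y²
(J(5)*(-5))*(-3) = ((6*5²)*(-5))*(-3) = ((6*25)*(-5))*(-3) = (150*(-5))*(-3) = -750*(-3) = 2250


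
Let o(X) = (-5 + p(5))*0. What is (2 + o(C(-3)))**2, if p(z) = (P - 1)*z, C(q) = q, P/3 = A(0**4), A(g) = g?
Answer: 4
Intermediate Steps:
P = 0 (P = 3*0**4 = 3*0 = 0)
p(z) = -z (p(z) = (0 - 1)*z = -z)
o(X) = 0 (o(X) = (-5 - 1*5)*0 = (-5 - 5)*0 = -10*0 = 0)
(2 + o(C(-3)))**2 = (2 + 0)**2 = 2**2 = 4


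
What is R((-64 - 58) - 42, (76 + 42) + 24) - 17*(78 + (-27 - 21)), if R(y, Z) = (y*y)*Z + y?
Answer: 3818558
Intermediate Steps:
R(y, Z) = y + Z*y² (R(y, Z) = y²*Z + y = Z*y² + y = y + Z*y²)
R((-64 - 58) - 42, (76 + 42) + 24) - 17*(78 + (-27 - 21)) = ((-64 - 58) - 42)*(1 + ((76 + 42) + 24)*((-64 - 58) - 42)) - 17*(78 + (-27 - 21)) = (-122 - 42)*(1 + (118 + 24)*(-122 - 42)) - 17*(78 - 48) = -164*(1 + 142*(-164)) - 17*30 = -164*(1 - 23288) - 1*510 = -164*(-23287) - 510 = 3819068 - 510 = 3818558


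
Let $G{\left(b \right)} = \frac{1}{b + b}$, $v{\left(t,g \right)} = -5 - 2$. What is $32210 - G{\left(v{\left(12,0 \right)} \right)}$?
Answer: $\frac{450941}{14} \approx 32210.0$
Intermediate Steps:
$v{\left(t,g \right)} = -7$
$G{\left(b \right)} = \frac{1}{2 b}$
$32210 - G{\left(v{\left(12,0 \right)} \right)} = 32210 - \frac{1}{2 \left(-7\right)} = 32210 - \frac{1}{2} \left(- \frac{1}{7}\right) = 32210 - - \frac{1}{14} = 32210 + \frac{1}{14} = \frac{450941}{14}$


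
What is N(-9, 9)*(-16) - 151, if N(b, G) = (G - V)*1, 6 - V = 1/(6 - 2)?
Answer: -203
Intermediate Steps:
V = 23/4 (V = 6 - 1/(6 - 2) = 6 - 1/4 = 6 - 1*¼ = 6 - ¼ = 23/4 ≈ 5.7500)
N(b, G) = -23/4 + G (N(b, G) = (G - 1*23/4)*1 = (G - 23/4)*1 = (-23/4 + G)*1 = -23/4 + G)
N(-9, 9)*(-16) - 151 = (-23/4 + 9)*(-16) - 151 = (13/4)*(-16) - 151 = -52 - 151 = -203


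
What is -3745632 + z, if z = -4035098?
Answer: -7780730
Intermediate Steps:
-3745632 + z = -3745632 - 4035098 = -7780730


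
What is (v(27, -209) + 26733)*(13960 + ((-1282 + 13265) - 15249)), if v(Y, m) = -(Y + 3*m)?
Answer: 292299102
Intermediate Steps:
v(Y, m) = -Y - 3*m
(v(27, -209) + 26733)*(13960 + ((-1282 + 13265) - 15249)) = ((-1*27 - 3*(-209)) + 26733)*(13960 + ((-1282 + 13265) - 15249)) = ((-27 + 627) + 26733)*(13960 + (11983 - 15249)) = (600 + 26733)*(13960 - 3266) = 27333*10694 = 292299102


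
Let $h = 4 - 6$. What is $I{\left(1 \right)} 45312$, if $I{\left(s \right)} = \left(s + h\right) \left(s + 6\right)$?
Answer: $-317184$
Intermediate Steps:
$h = -2$ ($h = 4 - 6 = -2$)
$I{\left(s \right)} = \left(-2 + s\right) \left(6 + s\right)$ ($I{\left(s \right)} = \left(s - 2\right) \left(s + 6\right) = \left(-2 + s\right) \left(6 + s\right)$)
$I{\left(1 \right)} 45312 = \left(-12 + 1^{2} + 4 \cdot 1\right) 45312 = \left(-12 + 1 + 4\right) 45312 = \left(-7\right) 45312 = -317184$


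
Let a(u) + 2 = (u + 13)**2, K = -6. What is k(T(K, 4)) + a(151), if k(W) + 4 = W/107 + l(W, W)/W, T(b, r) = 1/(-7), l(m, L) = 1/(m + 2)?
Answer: 261791216/9737 ≈ 26886.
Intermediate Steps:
l(m, L) = 1/(2 + m)
T(b, r) = -1/7
k(W) = -4 + W/107 + 1/(W*(2 + W)) (k(W) = -4 + (W/107 + 1/((2 + W)*W)) = -4 + (W*(1/107) + 1/(W*(2 + W))) = -4 + (W/107 + 1/(W*(2 + W))) = -4 + W/107 + 1/(W*(2 + W)))
a(u) = -2 + (13 + u)**2 (a(u) = -2 + (u + 13)**2 = -2 + (13 + u)**2)
k(T(K, 4)) + a(151) = (107 - (-428 - 1/7)*(2 - 1/7)/7)/(107*(-1/7)*(2 - 1/7)) + (-2 + (13 + 151)**2) = (1/107)*(-7)*(107 - 1/7*(-2997/7)*13/7)/(13/7) + (-2 + 164**2) = (1/107)*(-7)*(7/13)*(107 + 38961/343) + (-2 + 26896) = (1/107)*(-7)*(7/13)*(75662/343) + 26894 = -75662/9737 + 26894 = 261791216/9737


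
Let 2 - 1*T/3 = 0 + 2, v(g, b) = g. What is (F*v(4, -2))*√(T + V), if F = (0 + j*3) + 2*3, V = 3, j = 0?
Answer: 24*√3 ≈ 41.569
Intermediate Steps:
F = 6 (F = (0 + 0*3) + 2*3 = (0 + 0) + 6 = 0 + 6 = 6)
T = 0 (T = 6 - 3*(0 + 2) = 6 - 3*2 = 6 - 6 = 0)
(F*v(4, -2))*√(T + V) = (6*4)*√(0 + 3) = 24*√3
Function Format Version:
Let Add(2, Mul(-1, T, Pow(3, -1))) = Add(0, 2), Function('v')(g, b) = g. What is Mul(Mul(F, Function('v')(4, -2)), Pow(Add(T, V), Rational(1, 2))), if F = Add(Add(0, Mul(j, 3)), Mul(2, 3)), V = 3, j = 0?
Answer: Mul(24, Pow(3, Rational(1, 2))) ≈ 41.569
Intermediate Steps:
F = 6 (F = Add(Add(0, Mul(0, 3)), Mul(2, 3)) = Add(Add(0, 0), 6) = Add(0, 6) = 6)
T = 0 (T = Add(6, Mul(-3, Add(0, 2))) = Add(6, Mul(-3, 2)) = Add(6, -6) = 0)
Mul(Mul(F, Function('v')(4, -2)), Pow(Add(T, V), Rational(1, 2))) = Mul(Mul(6, 4), Pow(Add(0, 3), Rational(1, 2))) = Mul(24, Pow(3, Rational(1, 2)))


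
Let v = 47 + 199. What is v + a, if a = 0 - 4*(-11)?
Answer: 290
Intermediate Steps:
v = 246
a = 44 (a = 0 + 44 = 44)
v + a = 246 + 44 = 290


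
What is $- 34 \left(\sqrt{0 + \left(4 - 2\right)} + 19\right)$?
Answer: $-646 - 34 \sqrt{2} \approx -694.08$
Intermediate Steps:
$- 34 \left(\sqrt{0 + \left(4 - 2\right)} + 19\right) = - 34 \left(\sqrt{0 + 2} + 19\right) = - 34 \left(\sqrt{2} + 19\right) = - 34 \left(19 + \sqrt{2}\right) = -646 - 34 \sqrt{2}$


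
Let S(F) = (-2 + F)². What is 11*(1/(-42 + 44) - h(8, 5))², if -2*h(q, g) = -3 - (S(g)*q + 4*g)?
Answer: 24299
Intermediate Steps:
h(q, g) = 3/2 + 2*g + q*(-2 + g)²/2 (h(q, g) = -(-3 - ((-2 + g)²*q + 4*g))/2 = -(-3 - (q*(-2 + g)² + 4*g))/2 = -(-3 - (4*g + q*(-2 + g)²))/2 = -(-3 + (-4*g - q*(-2 + g)²))/2 = -(-3 - 4*g - q*(-2 + g)²)/2 = 3/2 + 2*g + q*(-2 + g)²/2)
11*(1/(-42 + 44) - h(8, 5))² = 11*(1/(-42 + 44) - (3/2 + 2*5 + (½)*8*(-2 + 5)²))² = 11*(1/2 - (3/2 + 10 + (½)*8*3²))² = 11*(½ - (3/2 + 10 + (½)*8*9))² = 11*(½ - (3/2 + 10 + 36))² = 11*(½ - 1*95/2)² = 11*(½ - 95/2)² = 11*(-47)² = 11*2209 = 24299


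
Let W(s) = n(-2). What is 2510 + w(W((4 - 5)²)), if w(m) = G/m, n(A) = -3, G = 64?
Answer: 7466/3 ≈ 2488.7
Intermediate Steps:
W(s) = -3
w(m) = 64/m
2510 + w(W((4 - 5)²)) = 2510 + 64/(-3) = 2510 + 64*(-⅓) = 2510 - 64/3 = 7466/3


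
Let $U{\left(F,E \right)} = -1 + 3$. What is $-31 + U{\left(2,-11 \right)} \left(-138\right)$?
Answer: $-307$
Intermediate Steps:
$U{\left(F,E \right)} = 2$
$-31 + U{\left(2,-11 \right)} \left(-138\right) = -31 + 2 \left(-138\right) = -31 - 276 = -307$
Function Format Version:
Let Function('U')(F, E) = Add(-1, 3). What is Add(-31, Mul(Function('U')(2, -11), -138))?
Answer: -307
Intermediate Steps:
Function('U')(F, E) = 2
Add(-31, Mul(Function('U')(2, -11), -138)) = Add(-31, Mul(2, -138)) = Add(-31, -276) = -307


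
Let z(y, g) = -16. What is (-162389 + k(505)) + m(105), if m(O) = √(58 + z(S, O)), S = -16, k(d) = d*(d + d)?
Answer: 347661 + √42 ≈ 3.4767e+5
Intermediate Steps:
k(d) = 2*d² (k(d) = d*(2*d) = 2*d²)
m(O) = √42 (m(O) = √(58 - 16) = √42)
(-162389 + k(505)) + m(105) = (-162389 + 2*505²) + √42 = (-162389 + 2*255025) + √42 = (-162389 + 510050) + √42 = 347661 + √42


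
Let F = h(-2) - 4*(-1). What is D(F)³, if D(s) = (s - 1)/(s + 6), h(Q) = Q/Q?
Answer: 64/1331 ≈ 0.048084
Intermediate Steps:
h(Q) = 1
F = 5 (F = 1 - 4*(-1) = 1 + 4 = 5)
D(s) = (-1 + s)/(6 + s)
D(F)³ = ((-1 + 5)/(6 + 5))³ = (4/11)³ = 64/1331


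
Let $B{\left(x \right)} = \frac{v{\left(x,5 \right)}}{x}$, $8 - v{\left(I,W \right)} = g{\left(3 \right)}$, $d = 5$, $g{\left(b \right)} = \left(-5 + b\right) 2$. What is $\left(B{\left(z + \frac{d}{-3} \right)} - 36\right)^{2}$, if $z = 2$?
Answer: $0$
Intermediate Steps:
$g{\left(b \right)} = -10 + 2 b$
$v{\left(I,W \right)} = 12$ ($v{\left(I,W \right)} = 8 - \left(-10 + 2 \cdot 3\right) = 8 - \left(-10 + 6\right) = 8 - -4 = 8 + 4 = 12$)
$B{\left(x \right)} = \frac{12}{x}$
$\left(B{\left(z + \frac{d}{-3} \right)} - 36\right)^{2} = \left(\frac{12}{2 + \frac{5}{-3}} - 36\right)^{2} = \left(\frac{12}{2 + 5 \left(- \frac{1}{3}\right)} - 36\right)^{2} = \left(\frac{12}{2 - \frac{5}{3}} - 36\right)^{2} = \left(12 \frac{1}{\frac{1}{3}} - 36\right)^{2} = \left(12 \cdot 3 - 36\right)^{2} = \left(36 - 36\right)^{2} = 0^{2} = 0$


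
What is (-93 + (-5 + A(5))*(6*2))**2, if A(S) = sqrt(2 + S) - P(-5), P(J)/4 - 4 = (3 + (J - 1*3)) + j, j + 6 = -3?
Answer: 107937 + 7848*sqrt(7) ≈ 1.2870e+5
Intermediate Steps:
j = -9 (j = -6 - 3 = -9)
P(J) = -20 + 4*J (P(J) = 16 + 4*((3 + (J - 1*3)) - 9) = 16 + 4*((3 + (J - 3)) - 9) = 16 + 4*((3 + (-3 + J)) - 9) = 16 + 4*(J - 9) = 16 + 4*(-9 + J) = 16 + (-36 + 4*J) = -20 + 4*J)
A(S) = 40 + sqrt(2 + S) (A(S) = sqrt(2 + S) - (-20 + 4*(-5)) = sqrt(2 + S) - (-20 - 20) = sqrt(2 + S) - 1*(-40) = sqrt(2 + S) + 40 = 40 + sqrt(2 + S))
(-93 + (-5 + A(5))*(6*2))**2 = (-93 + (-5 + (40 + sqrt(2 + 5)))*(6*2))**2 = (-93 + (-5 + (40 + sqrt(7)))*12)**2 = (-93 + (35 + sqrt(7))*12)**2 = (-93 + (420 + 12*sqrt(7)))**2 = (327 + 12*sqrt(7))**2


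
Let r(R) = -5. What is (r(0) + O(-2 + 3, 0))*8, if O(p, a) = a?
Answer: -40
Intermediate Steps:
(r(0) + O(-2 + 3, 0))*8 = (-5 + 0)*8 = -5*8 = -40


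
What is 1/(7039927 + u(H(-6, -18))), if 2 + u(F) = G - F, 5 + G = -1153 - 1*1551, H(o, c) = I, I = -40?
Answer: 1/7037256 ≈ 1.4210e-7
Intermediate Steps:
H(o, c) = -40
G = -2709 (G = -5 + (-1153 - 1*1551) = -5 + (-1153 - 1551) = -5 - 2704 = -2709)
u(F) = -2711 - F (u(F) = -2 + (-2709 - F) = -2711 - F)
1/(7039927 + u(H(-6, -18))) = 1/(7039927 + (-2711 - 1*(-40))) = 1/(7039927 + (-2711 + 40)) = 1/(7039927 - 2671) = 1/7037256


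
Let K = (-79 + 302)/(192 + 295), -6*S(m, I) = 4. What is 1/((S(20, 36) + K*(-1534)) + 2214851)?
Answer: 1461/3234870091 ≈ 4.5164e-7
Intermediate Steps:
S(m, I) = -⅔ (S(m, I) = -⅙*4 = -⅔)
K = 223/487 ≈ 0.45791
1/((S(20, 36) + K*(-1534)) + 2214851) = 1/((-⅔ + (223/487)*(-1534)) + 2214851) = 1/((-⅔ - 342082/487) + 2214851) = 1/(-1027220/1461 + 2214851) = 1/(3234870091/1461) = 1461/3234870091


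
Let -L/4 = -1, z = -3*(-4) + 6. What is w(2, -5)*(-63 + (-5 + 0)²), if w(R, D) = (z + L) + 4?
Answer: -988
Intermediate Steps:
z = 18 (z = 12 + 6 = 18)
L = 4 (L = -4*(-1) = 4)
w(R, D) = 26 (w(R, D) = (18 + 4) + 4 = 22 + 4 = 26)
w(2, -5)*(-63 + (-5 + 0)²) = 26*(-63 + (-5 + 0)²) = 26*(-63 + (-5)²) = 26*(-63 + 25) = 26*(-38) = -988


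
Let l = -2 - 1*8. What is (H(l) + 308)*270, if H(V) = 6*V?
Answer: 66960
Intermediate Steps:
l = -10 (l = -2 - 8 = -10)
(H(l) + 308)*270 = (6*(-10) + 308)*270 = (-60 + 308)*270 = 248*270 = 66960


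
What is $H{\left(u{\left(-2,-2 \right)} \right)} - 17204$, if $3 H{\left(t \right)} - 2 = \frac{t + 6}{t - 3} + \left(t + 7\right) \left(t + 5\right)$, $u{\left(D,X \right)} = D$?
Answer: $- \frac{85993}{5} \approx -17199.0$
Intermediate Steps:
$H{\left(t \right)} = \frac{2}{3} + \frac{6 + t}{3 \left(-3 + t\right)} + \frac{\left(5 + t\right) \left(7 + t\right)}{3}$ ($H{\left(t \right)} = \frac{2}{3} + \frac{\frac{t + 6}{t - 3} + \left(t + 7\right) \left(t + 5\right)}{3} = \frac{2}{3} + \frac{\frac{6 + t}{-3 + t} + \left(7 + t\right) \left(5 + t\right)}{3} = \frac{2}{3} + \frac{\frac{6 + t}{-3 + t} + \left(5 + t\right) \left(7 + t\right)}{3} = \frac{2}{3} + \left(\frac{6 + t}{3 \left(-3 + t\right)} + \frac{\left(5 + t\right) \left(7 + t\right)}{3}\right) = \frac{2}{3} + \frac{6 + t}{3 \left(-3 + t\right)} + \frac{\left(5 + t\right) \left(7 + t\right)}{3}$)
$H{\left(u{\left(-2,-2 \right)} \right)} - 17204 = \frac{-105 + \left(-2\right)^{3} + 2 \left(-2\right) + 9 \left(-2\right)^{2}}{3 \left(-3 - 2\right)} - 17204 = \frac{-105 - 8 - 4 + 9 \cdot 4}{3 \left(-5\right)} - 17204 = \frac{1}{3} \left(- \frac{1}{5}\right) \left(-105 - 8 - 4 + 36\right) - 17204 = \frac{1}{3} \left(- \frac{1}{5}\right) \left(-81\right) - 17204 = \frac{27}{5} - 17204 = - \frac{85993}{5}$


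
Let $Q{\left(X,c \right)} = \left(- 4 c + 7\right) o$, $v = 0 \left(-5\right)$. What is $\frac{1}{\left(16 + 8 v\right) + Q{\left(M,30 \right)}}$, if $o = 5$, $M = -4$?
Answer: $- \frac{1}{549} \approx -0.0018215$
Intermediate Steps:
$v = 0$
$Q{\left(X,c \right)} = 35 - 20 c$ ($Q{\left(X,c \right)} = \left(- 4 c + 7\right) 5 = \left(7 - 4 c\right) 5 = 35 - 20 c$)
$\frac{1}{\left(16 + 8 v\right) + Q{\left(M,30 \right)}} = \frac{1}{\left(16 + 8 \cdot 0\right) + \left(35 - 600\right)} = \frac{1}{\left(16 + 0\right) + \left(35 - 600\right)} = \frac{1}{16 - 565} = \frac{1}{-549} = - \frac{1}{549}$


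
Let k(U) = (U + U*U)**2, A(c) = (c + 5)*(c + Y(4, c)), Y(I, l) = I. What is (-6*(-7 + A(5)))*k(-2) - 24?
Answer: -2016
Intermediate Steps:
A(c) = (4 + c)*(5 + c) (A(c) = (c + 5)*(c + 4) = (5 + c)*(4 + c) = (4 + c)*(5 + c))
k(U) = (U + U**2)**2
(-6*(-7 + A(5)))*k(-2) - 24 = (-6*(-7 + (20 + 5**2 + 9*5)))*((-2)**2*(1 - 2)**2) - 24 = (-6*(-7 + (20 + 25 + 45)))*(4*(-1)**2) - 24 = (-6*(-7 + 90))*(4*1) - 24 = -6*83*4 - 24 = -498*4 - 24 = -1992 - 24 = -2016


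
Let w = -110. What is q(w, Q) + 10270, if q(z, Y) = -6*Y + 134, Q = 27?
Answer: 10242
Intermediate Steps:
q(z, Y) = 134 - 6*Y
q(w, Q) + 10270 = (134 - 6*27) + 10270 = (134 - 162) + 10270 = -28 + 10270 = 10242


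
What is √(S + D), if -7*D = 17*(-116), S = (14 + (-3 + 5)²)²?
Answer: 4*√1855/7 ≈ 24.611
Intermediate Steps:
S = 324 (S = (14 + 2²)² = (14 + 4)² = 18² = 324)
D = 1972/7 (D = -17*(-116)/7 = -⅐*(-1972) = 1972/7 ≈ 281.71)
√(S + D) = √(324 + 1972/7) = √(4240/7) = 4*√1855/7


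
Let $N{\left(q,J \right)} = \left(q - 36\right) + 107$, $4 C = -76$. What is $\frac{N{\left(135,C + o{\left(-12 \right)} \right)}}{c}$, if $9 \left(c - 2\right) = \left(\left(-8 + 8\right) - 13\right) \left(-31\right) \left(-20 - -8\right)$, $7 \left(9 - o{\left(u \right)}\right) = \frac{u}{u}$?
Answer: $- \frac{309}{803} \approx -0.38481$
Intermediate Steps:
$C = -19$ ($C = \frac{1}{4} \left(-76\right) = -19$)
$o{\left(u \right)} = \frac{62}{7}$ ($o{\left(u \right)} = 9 - \frac{u \frac{1}{u}}{7} = 9 - \frac{1}{7} = \frac{62}{7}$)
$N{\left(q,J \right)} = 71 + q$ ($N{\left(q,J \right)} = \left(-36 + q\right) + 107 = 71 + q$)
$c = - \frac{1606}{3}$ ($c = 2 + \frac{\left(\left(-8 + 8\right) - 13\right) \left(-31\right) \left(-20 - -8\right)}{9} = 2 + \frac{\left(0 - 13\right) \left(-31\right) \left(-20 + 8\right)}{9} = 2 + \frac{\left(-13\right) \left(-31\right) \left(-12\right)}{9} = 2 + \frac{403 \left(-12\right)}{9} = 2 + \frac{1}{9} \left(-4836\right) = 2 - \frac{1612}{3} = - \frac{1606}{3} \approx -535.33$)
$\frac{N{\left(135,C + o{\left(-12 \right)} \right)}}{c} = \frac{71 + 135}{- \frac{1606}{3}} = 206 \left(- \frac{3}{1606}\right) = - \frac{309}{803}$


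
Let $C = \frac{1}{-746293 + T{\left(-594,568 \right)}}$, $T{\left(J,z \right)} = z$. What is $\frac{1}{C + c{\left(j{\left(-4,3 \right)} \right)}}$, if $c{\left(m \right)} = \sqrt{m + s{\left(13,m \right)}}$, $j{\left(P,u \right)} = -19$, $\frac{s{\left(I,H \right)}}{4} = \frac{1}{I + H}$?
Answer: $- \frac{745725}{10936746920626} - \frac{185368591875 i \sqrt{177}}{10936746920626} \approx -6.8185 \cdot 10^{-8} - 0.22549 i$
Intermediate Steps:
$s{\left(I,H \right)} = \frac{4}{H + I}$ ($s{\left(I,H \right)} = \frac{4}{I + H} = \frac{4}{H + I}$)
$C = - \frac{1}{745725}$ ($C = \frac{1}{-746293 + 568} = \frac{1}{-745725} = - \frac{1}{745725} \approx -1.341 \cdot 10^{-6}$)
$c{\left(m \right)} = \sqrt{m + \frac{4}{13 + m}}$ ($c{\left(m \right)} = \sqrt{m + \frac{4}{m + 13}} = \sqrt{m + \frac{4}{13 + m}}$)
$\frac{1}{C + c{\left(j{\left(-4,3 \right)} \right)}} = \frac{1}{- \frac{1}{745725} + \sqrt{\frac{4 - 19 \left(13 - 19\right)}{13 - 19}}} = \frac{1}{- \frac{1}{745725} + \sqrt{\frac{4 - -114}{-6}}} = \frac{1}{- \frac{1}{745725} + \sqrt{- \frac{4 + 114}{6}}} = \frac{1}{- \frac{1}{745725} + \sqrt{\left(- \frac{1}{6}\right) 118}} = \frac{1}{- \frac{1}{745725} + \sqrt{- \frac{59}{3}}} = \frac{1}{- \frac{1}{745725} + \frac{i \sqrt{177}}{3}}$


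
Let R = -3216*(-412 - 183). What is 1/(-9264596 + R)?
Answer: -1/7351076 ≈ -1.3603e-7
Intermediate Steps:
R = 1913520 (R = -3216*(-595) = 1913520)
1/(-9264596 + R) = 1/(-9264596 + 1913520) = 1/(-7351076) = -1/7351076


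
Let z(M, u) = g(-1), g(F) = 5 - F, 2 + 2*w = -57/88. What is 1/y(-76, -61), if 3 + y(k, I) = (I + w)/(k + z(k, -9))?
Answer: -1760/3713 ≈ -0.47401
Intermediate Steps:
w = -233/176 (w = -1 + (-57/88)/2 = -1 + (-57*1/88)/2 = -1 + (1/2)*(-57/88) = -1 - 57/176 = -233/176 ≈ -1.3239)
z(M, u) = 6 (z(M, u) = 5 - 1*(-1) = 5 + 1 = 6)
y(k, I) = -3 + (-233/176 + I)/(6 + k) (y(k, I) = -3 + (I - 233/176)/(k + 6) = -3 + (-233/176 + I)/(6 + k))
1/y(-76, -61) = 1/((-3401/176 - 61 - 3*(-76))/(6 - 76)) = 1/((-3401/176 - 61 + 228)/(-70)) = 1/(-1/70*25991/176) = 1/(-3713/1760) = -1760/3713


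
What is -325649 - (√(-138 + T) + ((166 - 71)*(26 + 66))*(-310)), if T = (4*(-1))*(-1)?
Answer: 2383751 - I*√134 ≈ 2.3838e+6 - 11.576*I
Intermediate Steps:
T = 4 (T = -4*(-1) = 4)
-325649 - (√(-138 + T) + ((166 - 71)*(26 + 66))*(-310)) = -325649 - (√(-138 + 4) + ((166 - 71)*(26 + 66))*(-310)) = -325649 - (√(-134) + (95*92)*(-310)) = -325649 - (I*√134 + 8740*(-310)) = -325649 - (I*√134 - 2709400) = -325649 - (-2709400 + I*√134) = -325649 + (2709400 - I*√134) = 2383751 - I*√134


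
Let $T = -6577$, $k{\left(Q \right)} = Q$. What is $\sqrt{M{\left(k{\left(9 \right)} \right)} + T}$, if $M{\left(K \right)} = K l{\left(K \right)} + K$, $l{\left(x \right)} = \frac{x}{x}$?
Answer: $i \sqrt{6559} \approx 80.988 i$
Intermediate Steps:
$l{\left(x \right)} = 1$
$M{\left(K \right)} = 2 K$ ($M{\left(K \right)} = K 1 + K = K + K = 2 K$)
$\sqrt{M{\left(k{\left(9 \right)} \right)} + T} = \sqrt{2 \cdot 9 - 6577} = \sqrt{18 - 6577} = \sqrt{-6559} = i \sqrt{6559}$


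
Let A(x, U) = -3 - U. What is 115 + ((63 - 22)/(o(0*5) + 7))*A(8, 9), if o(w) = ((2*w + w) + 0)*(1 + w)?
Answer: 313/7 ≈ 44.714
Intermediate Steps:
o(w) = 3*w*(1 + w) (o(w) = (3*w + 0)*(1 + w) = (3*w)*(1 + w) = 3*w*(1 + w))
115 + ((63 - 22)/(o(0*5) + 7))*A(8, 9) = 115 + ((63 - 22)/(3*(0*5)*(1 + 0*5) + 7))*(-3 - 1*9) = 115 + (41/(3*0*(1 + 0) + 7))*(-3 - 9) = 115 + (41/(3*0*1 + 7))*(-12) = 115 + (41/(0 + 7))*(-12) = 115 + (41/7)*(-12) = 115 - 492/7 = 313/7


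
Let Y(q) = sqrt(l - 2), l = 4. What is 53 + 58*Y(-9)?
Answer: 53 + 58*sqrt(2) ≈ 135.02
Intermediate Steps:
Y(q) = sqrt(2) (Y(q) = sqrt(4 - 2) = sqrt(2))
53 + 58*Y(-9) = 53 + 58*sqrt(2)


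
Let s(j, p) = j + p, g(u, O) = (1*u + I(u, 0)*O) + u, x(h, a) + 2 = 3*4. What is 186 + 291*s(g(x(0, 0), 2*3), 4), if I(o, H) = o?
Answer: 24630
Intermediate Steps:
x(h, a) = 10 (x(h, a) = -2 + 3*4 = -2 + 12 = 10)
g(u, O) = 2*u + O*u (g(u, O) = (1*u + u*O) + u = (u + O*u) + u = 2*u + O*u)
186 + 291*s(g(x(0, 0), 2*3), 4) = 186 + 291*(10*(2 + 2*3) + 4) = 186 + 291*(10*(2 + 6) + 4) = 186 + 291*(10*8 + 4) = 186 + 291*(80 + 4) = 186 + 291*84 = 186 + 24444 = 24630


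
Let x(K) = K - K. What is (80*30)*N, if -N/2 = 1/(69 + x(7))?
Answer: -1600/23 ≈ -69.565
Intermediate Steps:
x(K) = 0
N = -2/69 (N = -2/(69 + 0) = -2/69 ≈ -0.028986)
(80*30)*N = (80*30)*(-2/69) = 2400*(-2/69) = -1600/23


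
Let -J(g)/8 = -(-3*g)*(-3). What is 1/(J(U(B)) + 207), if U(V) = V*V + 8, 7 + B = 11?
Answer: 1/1935 ≈ 0.00051680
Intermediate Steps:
B = 4 (B = -7 + 11 = 4)
U(V) = 8 + V² (U(V) = V² + 8 = 8 + V²)
J(g) = 72*g (J(g) = -(-8)*-3*g*(-3) = -(-8)*9*g = -(-72)*g = 72*g)
1/(J(U(B)) + 207) = 1/(72*(8 + 4²) + 207) = 1/(72*(8 + 16) + 207) = 1/(72*24 + 207) = 1/(1728 + 207) = 1/1935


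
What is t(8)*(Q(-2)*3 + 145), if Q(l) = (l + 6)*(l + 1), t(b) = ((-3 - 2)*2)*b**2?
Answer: -85120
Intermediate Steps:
t(b) = -10*b**2 (t(b) = (-5*2)*b**2 = -10*b**2)
Q(l) = (1 + l)*(6 + l) (Q(l) = (6 + l)*(1 + l) = (1 + l)*(6 + l))
t(8)*(Q(-2)*3 + 145) = (-10*8**2)*((6 + (-2)**2 + 7*(-2))*3 + 145) = (-10*64)*((6 + 4 - 14)*3 + 145) = -640*(-4*3 + 145) = -640*(-12 + 145) = -640*133 = -85120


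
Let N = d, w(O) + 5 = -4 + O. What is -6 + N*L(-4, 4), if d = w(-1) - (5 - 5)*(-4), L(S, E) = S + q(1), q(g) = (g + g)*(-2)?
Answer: 74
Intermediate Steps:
q(g) = -4*g (q(g) = (2*g)*(-2) = -4*g)
w(O) = -9 + O (w(O) = -5 + (-4 + O) = -9 + O)
L(S, E) = -4 + S (L(S, E) = S - 4*1 = S - 4 = -4 + S)
d = -10 (d = (-9 - 1) - (5 - 5)*(-4) = -10 - 0*(-4) = -10 - 1*0 = -10 + 0 = -10)
N = -10
-6 + N*L(-4, 4) = -6 - 10*(-4 - 4) = -6 - 10*(-8) = -6 + 80 = 74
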